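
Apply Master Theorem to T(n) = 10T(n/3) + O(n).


a=10, b=3, c=1. log_3(10)=2.096 > c=1. Case 1: O(n^log_b(a)) = O(n^2.096)
Complexity: O(n^2.096)


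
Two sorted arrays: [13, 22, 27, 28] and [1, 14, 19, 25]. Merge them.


Compare heads, take smaller each step.
Merged: [1, 13, 14, 19, 22, 25, 27, 28]


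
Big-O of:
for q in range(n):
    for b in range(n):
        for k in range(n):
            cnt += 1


Per nesting level: O(n) * O(n) * O(n) = O(n^3)
Complexity: O(n^3)


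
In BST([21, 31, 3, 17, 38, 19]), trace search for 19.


BST root = 21
Search for 19: compare at each node
Path: [21, 3, 17, 19]


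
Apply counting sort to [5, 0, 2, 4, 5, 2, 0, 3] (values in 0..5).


Count array: [2, 0, 2, 1, 1, 2]
Reconstruct: [0, 0, 2, 2, 3, 4, 5, 5]


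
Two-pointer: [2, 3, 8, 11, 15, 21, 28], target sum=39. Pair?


Two pointers: lo=0, hi=6
Found pair: (11, 28) summing to 39


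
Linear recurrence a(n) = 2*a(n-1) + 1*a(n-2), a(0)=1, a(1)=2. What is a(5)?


Build bottom-up:
...a(3)=12, a(4)=29, a(5)=2*29+1*12=70


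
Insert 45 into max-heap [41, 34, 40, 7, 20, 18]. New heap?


Append 45: [41, 34, 40, 7, 20, 18, 45]
Bubble up: swap idx 6(45) with idx 2(40); swap idx 2(45) with idx 0(41)
Result: [45, 34, 41, 7, 20, 18, 40]


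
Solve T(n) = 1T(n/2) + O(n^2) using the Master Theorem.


a=1, b=2, c=2. log_2(1)=0 < c=2. Case 3: O(n^c) = O(n^2)
Complexity: O(n^2)


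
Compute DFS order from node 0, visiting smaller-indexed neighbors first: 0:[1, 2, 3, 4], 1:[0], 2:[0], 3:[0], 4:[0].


DFS stack-based: start with [0]
Visit order: [0, 1, 2, 3, 4]


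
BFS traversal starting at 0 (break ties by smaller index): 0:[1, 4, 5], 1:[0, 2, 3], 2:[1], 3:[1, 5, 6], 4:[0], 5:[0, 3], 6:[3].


BFS queue: start with [0]
Visit order: [0, 1, 4, 5, 2, 3, 6]


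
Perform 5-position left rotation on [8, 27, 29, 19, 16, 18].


Left rotate by 5: [18, 8, 27, 29, 19, 16]


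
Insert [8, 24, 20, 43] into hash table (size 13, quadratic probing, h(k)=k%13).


Insertions: 8->slot 8; 24->slot 11; 20->slot 7; 43->slot 4
Table: [None, None, None, None, 43, None, None, 20, 8, None, None, 24, None]


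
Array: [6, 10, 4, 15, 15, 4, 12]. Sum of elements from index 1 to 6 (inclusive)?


Prefix sums: [0, 6, 16, 20, 35, 50, 54, 66]
Sum[1..6] = prefix[7] - prefix[1] = 66 - 6 = 60


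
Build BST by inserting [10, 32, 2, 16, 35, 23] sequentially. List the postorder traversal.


Root = 10; build tree by BST insertion.
Postorder traversal: [2, 23, 16, 35, 32, 10]


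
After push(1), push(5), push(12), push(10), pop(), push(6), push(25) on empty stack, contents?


push(1) -> [1]
push(5) -> [1, 5]
push(12) -> [1, 5, 12]
push(10) -> [1, 5, 12, 10]
pop() returns 10 -> [1, 5, 12]
push(6) -> [1, 5, 12, 6]
push(25) -> [1, 5, 12, 6, 25]
Final stack (bottom to top): [1, 5, 12, 6, 25]


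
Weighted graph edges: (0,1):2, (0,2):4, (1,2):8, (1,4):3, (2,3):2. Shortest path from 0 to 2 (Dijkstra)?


Dijkstra from 0:
Distances: {0: 0, 1: 2, 2: 4, 3: 6, 4: 5}
Shortest distance to 2 = 4, path = [0, 2]


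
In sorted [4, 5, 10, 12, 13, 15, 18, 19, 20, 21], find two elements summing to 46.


Two pointers: lo=0, hi=9
No pair sums to 46


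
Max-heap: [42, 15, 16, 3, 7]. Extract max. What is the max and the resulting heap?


Max = 42
Replace root with last, heapify down
Resulting heap: [16, 15, 7, 3]


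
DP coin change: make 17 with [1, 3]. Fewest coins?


dp[0]=0; dp[i]=1+min(dp[i-c] for c in coins)
...dp[12]=4, dp[13]=5, dp[14]=6, dp[15]=5, dp[16]=6, dp[17]=7
Minimum coins for 17 = 7


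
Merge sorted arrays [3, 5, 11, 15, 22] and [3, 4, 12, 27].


Compare heads, take smaller each step.
Merged: [3, 3, 4, 5, 11, 12, 15, 22, 27]


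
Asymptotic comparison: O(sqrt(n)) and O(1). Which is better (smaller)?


constant grows slower than sublinear
O(1) is asymptotically smaller; O(sqrt(n)) grows faster


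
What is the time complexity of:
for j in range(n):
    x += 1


Per nesting level: O(n) = O(n)
Complexity: O(n)


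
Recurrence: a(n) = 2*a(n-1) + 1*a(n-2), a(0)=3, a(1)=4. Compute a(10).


Build bottom-up:
...a(8)=2139, a(9)=5164, a(10)=2*5164+1*2139=12467


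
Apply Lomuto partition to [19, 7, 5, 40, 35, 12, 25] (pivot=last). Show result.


Elements <= 25 go left of pivot.
Result: [19, 7, 5, 12, 25, 40, 35], pivot at index 4


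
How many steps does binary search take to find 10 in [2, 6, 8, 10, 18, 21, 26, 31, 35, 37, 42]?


Search for 10:
[0,10] mid=5 arr[5]=21
[0,4] mid=2 arr[2]=8
[3,4] mid=3 arr[3]=10
Total: 3 comparisons


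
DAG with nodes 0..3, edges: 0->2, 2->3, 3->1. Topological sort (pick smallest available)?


Kahn's algorithm, process smallest node first
Order: [0, 2, 3, 1]


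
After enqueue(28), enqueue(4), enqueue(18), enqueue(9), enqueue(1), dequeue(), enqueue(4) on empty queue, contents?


enqueue(28) -> [28]
enqueue(4) -> [28, 4]
enqueue(18) -> [28, 4, 18]
enqueue(9) -> [28, 4, 18, 9]
enqueue(1) -> [28, 4, 18, 9, 1]
dequeue() returns 28 -> [4, 18, 9, 1]
enqueue(4) -> [4, 18, 9, 1, 4]
Final queue (front to back): [4, 18, 9, 1, 4]


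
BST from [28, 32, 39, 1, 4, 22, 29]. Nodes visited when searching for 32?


BST root = 28
Search for 32: compare at each node
Path: [28, 32]


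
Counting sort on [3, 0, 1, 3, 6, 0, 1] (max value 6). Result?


Count array: [2, 2, 0, 2, 0, 0, 1]
Reconstruct: [0, 0, 1, 1, 3, 3, 6]


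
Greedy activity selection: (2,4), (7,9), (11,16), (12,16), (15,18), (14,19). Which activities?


Greedy: pick earliest-ending, then skip overlaps.
Selected (3 activities): [(2, 4), (7, 9), (11, 16)]


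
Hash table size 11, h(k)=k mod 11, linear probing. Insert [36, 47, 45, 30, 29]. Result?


Insertions: 36->slot 3; 47->slot 4; 45->slot 1; 30->slot 8; 29->slot 7
Table: [None, 45, None, 36, 47, None, None, 29, 30, None, None]


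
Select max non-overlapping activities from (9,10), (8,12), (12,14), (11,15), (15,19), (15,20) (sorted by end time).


Greedy: pick earliest-ending, then skip overlaps.
Selected (3 activities): [(9, 10), (12, 14), (15, 19)]


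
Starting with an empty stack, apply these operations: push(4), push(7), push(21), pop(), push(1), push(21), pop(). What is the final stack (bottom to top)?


push(4) -> [4]
push(7) -> [4, 7]
push(21) -> [4, 7, 21]
pop() returns 21 -> [4, 7]
push(1) -> [4, 7, 1]
push(21) -> [4, 7, 1, 21]
pop() returns 21 -> [4, 7, 1]
Final stack (bottom to top): [4, 7, 1]


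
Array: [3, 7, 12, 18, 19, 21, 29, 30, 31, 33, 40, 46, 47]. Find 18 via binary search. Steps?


Search for 18:
[0,12] mid=6 arr[6]=29
[0,5] mid=2 arr[2]=12
[3,5] mid=4 arr[4]=19
[3,3] mid=3 arr[3]=18
Total: 4 comparisons


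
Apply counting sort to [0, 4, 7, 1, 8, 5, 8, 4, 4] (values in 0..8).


Count array: [1, 1, 0, 0, 3, 1, 0, 1, 2]
Reconstruct: [0, 1, 4, 4, 4, 5, 7, 8, 8]


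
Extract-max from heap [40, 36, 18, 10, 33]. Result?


Max = 40
Replace root with last, heapify down
Resulting heap: [36, 33, 18, 10]


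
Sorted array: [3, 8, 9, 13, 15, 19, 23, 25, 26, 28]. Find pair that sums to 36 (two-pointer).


Two pointers: lo=0, hi=9
Found pair: (8, 28) summing to 36


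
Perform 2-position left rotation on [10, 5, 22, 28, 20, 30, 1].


Left rotate by 2: [22, 28, 20, 30, 1, 10, 5]


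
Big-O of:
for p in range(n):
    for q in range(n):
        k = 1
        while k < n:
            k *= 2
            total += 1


Per nesting level: O(n) * O(n) * O(log n) = O(n^2 log n)
Complexity: O(n^2 log n)


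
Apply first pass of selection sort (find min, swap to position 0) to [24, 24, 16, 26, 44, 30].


After one pass: [16, 24, 24, 26, 44, 30]


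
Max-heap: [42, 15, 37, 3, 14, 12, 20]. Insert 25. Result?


Append 25: [42, 15, 37, 3, 14, 12, 20, 25]
Bubble up: swap idx 7(25) with idx 3(3); swap idx 3(25) with idx 1(15)
Result: [42, 25, 37, 15, 14, 12, 20, 3]


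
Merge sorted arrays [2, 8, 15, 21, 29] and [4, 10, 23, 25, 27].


Compare heads, take smaller each step.
Merged: [2, 4, 8, 10, 15, 21, 23, 25, 27, 29]


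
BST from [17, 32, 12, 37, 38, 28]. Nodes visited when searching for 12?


BST root = 17
Search for 12: compare at each node
Path: [17, 12]


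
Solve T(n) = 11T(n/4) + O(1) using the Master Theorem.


a=11, b=4, c=0. log_4(11)=1.730 > c=0. Case 1: O(n^log_b(a)) = O(n^1.730)
Complexity: O(n^1.730)


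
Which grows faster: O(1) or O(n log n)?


constant grows slower than linearithmic
O(1) is asymptotically smaller; O(n log n) grows faster


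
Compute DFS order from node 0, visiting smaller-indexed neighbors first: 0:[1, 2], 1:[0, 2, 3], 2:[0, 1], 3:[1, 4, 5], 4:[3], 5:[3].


DFS stack-based: start with [0]
Visit order: [0, 1, 2, 3, 4, 5]


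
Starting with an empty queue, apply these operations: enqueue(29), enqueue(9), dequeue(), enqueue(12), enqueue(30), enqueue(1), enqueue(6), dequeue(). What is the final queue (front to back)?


enqueue(29) -> [29]
enqueue(9) -> [29, 9]
dequeue() returns 29 -> [9]
enqueue(12) -> [9, 12]
enqueue(30) -> [9, 12, 30]
enqueue(1) -> [9, 12, 30, 1]
enqueue(6) -> [9, 12, 30, 1, 6]
dequeue() returns 9 -> [12, 30, 1, 6]
Final queue (front to back): [12, 30, 1, 6]


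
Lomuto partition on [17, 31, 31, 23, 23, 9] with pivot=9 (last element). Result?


Elements <= 9 go left of pivot.
Result: [9, 31, 31, 23, 23, 17], pivot at index 0


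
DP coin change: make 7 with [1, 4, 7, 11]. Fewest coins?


dp[0]=0; dp[i]=1+min(dp[i-c] for c in coins)
...dp[2]=2, dp[3]=3, dp[4]=1, dp[5]=2, dp[6]=3, dp[7]=1
Minimum coins for 7 = 1


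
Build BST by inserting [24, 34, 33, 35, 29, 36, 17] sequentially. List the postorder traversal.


Root = 24; build tree by BST insertion.
Postorder traversal: [17, 29, 33, 36, 35, 34, 24]


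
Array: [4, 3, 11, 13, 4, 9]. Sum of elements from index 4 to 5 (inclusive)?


Prefix sums: [0, 4, 7, 18, 31, 35, 44]
Sum[4..5] = prefix[6] - prefix[4] = 44 - 31 = 13


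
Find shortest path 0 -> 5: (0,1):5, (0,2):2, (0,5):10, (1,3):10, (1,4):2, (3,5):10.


Dijkstra from 0:
Distances: {0: 0, 1: 5, 2: 2, 3: 15, 4: 7, 5: 10}
Shortest distance to 5 = 10, path = [0, 5]


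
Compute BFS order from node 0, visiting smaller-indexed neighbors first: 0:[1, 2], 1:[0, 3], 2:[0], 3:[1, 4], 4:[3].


BFS queue: start with [0]
Visit order: [0, 1, 2, 3, 4]


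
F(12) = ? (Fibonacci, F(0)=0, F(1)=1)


F(n)=F(n-1)+F(n-2)
...F(10)=55, F(11)=89, F(12)=144


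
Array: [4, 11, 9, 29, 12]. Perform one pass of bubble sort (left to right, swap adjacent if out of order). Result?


After one pass: [4, 9, 11, 12, 29]


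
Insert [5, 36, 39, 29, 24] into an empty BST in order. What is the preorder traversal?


Root = 5; build tree by BST insertion.
Preorder traversal: [5, 36, 29, 24, 39]


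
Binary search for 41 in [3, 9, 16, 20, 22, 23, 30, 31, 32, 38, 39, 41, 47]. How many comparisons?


Search for 41:
[0,12] mid=6 arr[6]=30
[7,12] mid=9 arr[9]=38
[10,12] mid=11 arr[11]=41
Total: 3 comparisons


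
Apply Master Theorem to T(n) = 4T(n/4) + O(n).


a=4, b=4, c=1. log_4(4)=1 = c=1. Case 2: O(n^c log n) = O(n log n)
Complexity: O(n log n)


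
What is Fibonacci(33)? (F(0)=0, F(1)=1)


F(n)=F(n-1)+F(n-2)
...F(31)=1346269, F(32)=2178309, F(33)=3524578


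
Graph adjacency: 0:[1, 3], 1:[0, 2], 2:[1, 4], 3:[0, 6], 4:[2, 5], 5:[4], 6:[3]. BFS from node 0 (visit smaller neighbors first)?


BFS queue: start with [0]
Visit order: [0, 1, 3, 2, 6, 4, 5]


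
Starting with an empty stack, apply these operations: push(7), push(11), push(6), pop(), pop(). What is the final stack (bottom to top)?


push(7) -> [7]
push(11) -> [7, 11]
push(6) -> [7, 11, 6]
pop() returns 6 -> [7, 11]
pop() returns 11 -> [7]
Final stack (bottom to top): [7]


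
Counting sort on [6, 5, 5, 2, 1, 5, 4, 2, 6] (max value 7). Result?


Count array: [0, 1, 2, 0, 1, 3, 2, 0]
Reconstruct: [1, 2, 2, 4, 5, 5, 5, 6, 6]


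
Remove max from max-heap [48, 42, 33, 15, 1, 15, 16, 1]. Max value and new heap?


Max = 48
Replace root with last, heapify down
Resulting heap: [42, 15, 33, 1, 1, 15, 16]


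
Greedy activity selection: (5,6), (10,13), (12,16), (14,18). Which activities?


Greedy: pick earliest-ending, then skip overlaps.
Selected (3 activities): [(5, 6), (10, 13), (14, 18)]


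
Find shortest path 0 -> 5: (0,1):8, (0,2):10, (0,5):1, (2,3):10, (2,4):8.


Dijkstra from 0:
Distances: {0: 0, 1: 8, 2: 10, 3: 20, 4: 18, 5: 1}
Shortest distance to 5 = 1, path = [0, 5]


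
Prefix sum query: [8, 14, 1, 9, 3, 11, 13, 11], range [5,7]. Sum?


Prefix sums: [0, 8, 22, 23, 32, 35, 46, 59, 70]
Sum[5..7] = prefix[8] - prefix[5] = 70 - 35 = 35


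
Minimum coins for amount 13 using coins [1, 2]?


dp[0]=0; dp[i]=1+min(dp[i-c] for c in coins)
...dp[8]=4, dp[9]=5, dp[10]=5, dp[11]=6, dp[12]=6, dp[13]=7
Minimum coins for 13 = 7


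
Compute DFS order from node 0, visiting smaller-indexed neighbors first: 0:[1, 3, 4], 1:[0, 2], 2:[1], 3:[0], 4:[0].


DFS stack-based: start with [0]
Visit order: [0, 1, 2, 3, 4]


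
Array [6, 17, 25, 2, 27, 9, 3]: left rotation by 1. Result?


Left rotate by 1: [17, 25, 2, 27, 9, 3, 6]


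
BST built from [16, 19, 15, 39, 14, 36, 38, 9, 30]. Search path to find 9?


BST root = 16
Search for 9: compare at each node
Path: [16, 15, 14, 9]


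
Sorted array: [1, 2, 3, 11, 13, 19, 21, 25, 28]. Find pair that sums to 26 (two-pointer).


Two pointers: lo=0, hi=8
Found pair: (1, 25) summing to 26


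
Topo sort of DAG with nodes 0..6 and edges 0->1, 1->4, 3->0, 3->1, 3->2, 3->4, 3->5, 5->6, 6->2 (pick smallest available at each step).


Kahn's algorithm, process smallest node first
Order: [3, 0, 1, 4, 5, 6, 2]


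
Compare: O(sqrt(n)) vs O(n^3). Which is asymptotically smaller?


sublinear grows slower than cubic
O(sqrt(n)) is asymptotically smaller; O(n^3) grows faster


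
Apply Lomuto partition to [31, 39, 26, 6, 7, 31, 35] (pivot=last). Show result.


Elements <= 35 go left of pivot.
Result: [31, 26, 6, 7, 31, 35, 39], pivot at index 5


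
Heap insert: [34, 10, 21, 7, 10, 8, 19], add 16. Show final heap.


Append 16: [34, 10, 21, 7, 10, 8, 19, 16]
Bubble up: swap idx 7(16) with idx 3(7); swap idx 3(16) with idx 1(10)
Result: [34, 16, 21, 10, 10, 8, 19, 7]


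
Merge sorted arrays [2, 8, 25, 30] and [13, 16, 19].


Compare heads, take smaller each step.
Merged: [2, 8, 13, 16, 19, 25, 30]


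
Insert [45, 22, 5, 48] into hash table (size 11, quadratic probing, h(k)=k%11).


Insertions: 45->slot 1; 22->slot 0; 5->slot 5; 48->slot 4
Table: [22, 45, None, None, 48, 5, None, None, None, None, None]


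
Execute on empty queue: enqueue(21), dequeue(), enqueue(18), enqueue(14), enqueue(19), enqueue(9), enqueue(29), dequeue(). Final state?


enqueue(21) -> [21]
dequeue() returns 21 -> []
enqueue(18) -> [18]
enqueue(14) -> [18, 14]
enqueue(19) -> [18, 14, 19]
enqueue(9) -> [18, 14, 19, 9]
enqueue(29) -> [18, 14, 19, 9, 29]
dequeue() returns 18 -> [14, 19, 9, 29]
Final queue (front to back): [14, 19, 9, 29]


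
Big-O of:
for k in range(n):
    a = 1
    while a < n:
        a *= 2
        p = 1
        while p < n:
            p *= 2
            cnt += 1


Per nesting level: O(n) * O(log n) * O(log n) = O(n (log n)^2)
Complexity: O(n (log n)^2)


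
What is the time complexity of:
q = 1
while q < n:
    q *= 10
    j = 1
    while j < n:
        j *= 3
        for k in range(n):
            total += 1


Per nesting level: O(log n) * O(log n) * O(n) = O(n (log n)^2)
Complexity: O(n (log n)^2)


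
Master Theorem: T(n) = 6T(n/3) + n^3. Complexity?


a=6, b=3, c=3. log_3(6)=1.631 < c=3. Case 3: O(n^c) = O(n^3)
Complexity: O(n^3)


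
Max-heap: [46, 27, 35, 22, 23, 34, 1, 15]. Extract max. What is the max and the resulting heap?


Max = 46
Replace root with last, heapify down
Resulting heap: [35, 27, 34, 22, 23, 15, 1]


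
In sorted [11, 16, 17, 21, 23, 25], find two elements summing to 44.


Two pointers: lo=0, hi=5
Found pair: (21, 23) summing to 44


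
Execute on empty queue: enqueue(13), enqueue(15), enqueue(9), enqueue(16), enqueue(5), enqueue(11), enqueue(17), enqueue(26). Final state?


enqueue(13) -> [13]
enqueue(15) -> [13, 15]
enqueue(9) -> [13, 15, 9]
enqueue(16) -> [13, 15, 9, 16]
enqueue(5) -> [13, 15, 9, 16, 5]
enqueue(11) -> [13, 15, 9, 16, 5, 11]
enqueue(17) -> [13, 15, 9, 16, 5, 11, 17]
enqueue(26) -> [13, 15, 9, 16, 5, 11, 17, 26]
Final queue (front to back): [13, 15, 9, 16, 5, 11, 17, 26]


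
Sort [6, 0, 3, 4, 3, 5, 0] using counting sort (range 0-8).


Count array: [2, 0, 0, 2, 1, 1, 1, 0, 0]
Reconstruct: [0, 0, 3, 3, 4, 5, 6]


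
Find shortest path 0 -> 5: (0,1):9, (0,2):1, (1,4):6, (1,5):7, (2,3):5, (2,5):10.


Dijkstra from 0:
Distances: {0: 0, 1: 9, 2: 1, 3: 6, 4: 15, 5: 11}
Shortest distance to 5 = 11, path = [0, 2, 5]


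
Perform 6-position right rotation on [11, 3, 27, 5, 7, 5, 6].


Right rotate by 6: [3, 27, 5, 7, 5, 6, 11]


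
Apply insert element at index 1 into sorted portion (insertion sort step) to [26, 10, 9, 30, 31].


After one pass: [10, 26, 9, 30, 31]


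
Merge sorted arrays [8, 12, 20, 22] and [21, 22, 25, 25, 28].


Compare heads, take smaller each step.
Merged: [8, 12, 20, 21, 22, 22, 25, 25, 28]


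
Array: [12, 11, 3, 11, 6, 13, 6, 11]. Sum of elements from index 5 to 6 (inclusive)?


Prefix sums: [0, 12, 23, 26, 37, 43, 56, 62, 73]
Sum[5..6] = prefix[7] - prefix[5] = 62 - 43 = 19


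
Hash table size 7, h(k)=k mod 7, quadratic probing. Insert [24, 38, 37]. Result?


Insertions: 24->slot 3; 38->slot 4; 37->slot 2
Table: [None, None, 37, 24, 38, None, None]


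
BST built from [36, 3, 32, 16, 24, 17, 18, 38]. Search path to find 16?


BST root = 36
Search for 16: compare at each node
Path: [36, 3, 32, 16]


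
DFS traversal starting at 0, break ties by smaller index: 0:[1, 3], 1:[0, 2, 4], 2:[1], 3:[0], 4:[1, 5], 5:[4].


DFS stack-based: start with [0]
Visit order: [0, 1, 2, 4, 5, 3]


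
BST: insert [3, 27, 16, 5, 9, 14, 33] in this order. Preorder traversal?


Root = 3; build tree by BST insertion.
Preorder traversal: [3, 27, 16, 5, 9, 14, 33]


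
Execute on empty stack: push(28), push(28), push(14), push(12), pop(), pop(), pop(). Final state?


push(28) -> [28]
push(28) -> [28, 28]
push(14) -> [28, 28, 14]
push(12) -> [28, 28, 14, 12]
pop() returns 12 -> [28, 28, 14]
pop() returns 14 -> [28, 28]
pop() returns 28 -> [28]
Final stack (bottom to top): [28]


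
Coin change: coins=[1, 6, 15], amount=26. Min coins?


dp[0]=0; dp[i]=1+min(dp[i-c] for c in coins)
...dp[21]=2, dp[22]=3, dp[23]=4, dp[24]=4, dp[25]=5, dp[26]=6
Minimum coins for 26 = 6


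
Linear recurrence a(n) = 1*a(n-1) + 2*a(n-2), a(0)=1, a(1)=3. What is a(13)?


Build bottom-up:
...a(11)=2731, a(12)=5461, a(13)=1*5461+2*2731=10923


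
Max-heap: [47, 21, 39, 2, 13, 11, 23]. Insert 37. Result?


Append 37: [47, 21, 39, 2, 13, 11, 23, 37]
Bubble up: swap idx 7(37) with idx 3(2); swap idx 3(37) with idx 1(21)
Result: [47, 37, 39, 21, 13, 11, 23, 2]


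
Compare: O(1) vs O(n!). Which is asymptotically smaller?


constant grows slower than factorial
O(1) is asymptotically smaller; O(n!) grows faster


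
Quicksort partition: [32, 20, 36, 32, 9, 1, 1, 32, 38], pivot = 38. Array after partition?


Elements <= 38 go left of pivot.
Result: [32, 20, 36, 32, 9, 1, 1, 32, 38], pivot at index 8


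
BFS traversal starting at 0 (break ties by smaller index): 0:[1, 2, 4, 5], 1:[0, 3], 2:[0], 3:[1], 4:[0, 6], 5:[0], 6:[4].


BFS queue: start with [0]
Visit order: [0, 1, 2, 4, 5, 3, 6]


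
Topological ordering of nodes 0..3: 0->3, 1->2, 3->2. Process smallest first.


Kahn's algorithm, process smallest node first
Order: [0, 1, 3, 2]


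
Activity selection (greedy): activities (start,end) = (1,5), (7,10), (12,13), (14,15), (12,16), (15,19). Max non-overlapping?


Greedy: pick earliest-ending, then skip overlaps.
Selected (5 activities): [(1, 5), (7, 10), (12, 13), (14, 15), (15, 19)]


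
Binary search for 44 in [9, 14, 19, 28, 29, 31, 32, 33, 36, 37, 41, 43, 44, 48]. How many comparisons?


Search for 44:
[0,13] mid=6 arr[6]=32
[7,13] mid=10 arr[10]=41
[11,13] mid=12 arr[12]=44
Total: 3 comparisons


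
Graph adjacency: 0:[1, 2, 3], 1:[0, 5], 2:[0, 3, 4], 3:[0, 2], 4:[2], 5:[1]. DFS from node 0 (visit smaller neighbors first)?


DFS stack-based: start with [0]
Visit order: [0, 1, 5, 2, 3, 4]


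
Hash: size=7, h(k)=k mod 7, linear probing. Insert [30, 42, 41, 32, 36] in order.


Insertions: 30->slot 2; 42->slot 0; 41->slot 6; 32->slot 4; 36->slot 1
Table: [42, 36, 30, None, 32, None, 41]


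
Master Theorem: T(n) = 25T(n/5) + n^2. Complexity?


a=25, b=5, c=2. log_5(25)=2 = c=2. Case 2: O(n^c log n) = O(n^2 log n)
Complexity: O(n^2 log n)


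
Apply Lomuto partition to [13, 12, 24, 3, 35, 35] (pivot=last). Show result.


Elements <= 35 go left of pivot.
Result: [13, 12, 24, 3, 35, 35], pivot at index 5


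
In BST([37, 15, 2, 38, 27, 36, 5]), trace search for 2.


BST root = 37
Search for 2: compare at each node
Path: [37, 15, 2]


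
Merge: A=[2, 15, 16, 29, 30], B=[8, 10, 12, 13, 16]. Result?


Compare heads, take smaller each step.
Merged: [2, 8, 10, 12, 13, 15, 16, 16, 29, 30]


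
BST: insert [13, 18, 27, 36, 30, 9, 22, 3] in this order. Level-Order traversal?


Root = 13; build tree by BST insertion.
Level-Order traversal: [13, 9, 18, 3, 27, 22, 36, 30]


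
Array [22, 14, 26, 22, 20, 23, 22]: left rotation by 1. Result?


Left rotate by 1: [14, 26, 22, 20, 23, 22, 22]


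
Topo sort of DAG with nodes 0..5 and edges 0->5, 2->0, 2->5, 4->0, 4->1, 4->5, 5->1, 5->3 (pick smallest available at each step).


Kahn's algorithm, process smallest node first
Order: [2, 4, 0, 5, 1, 3]


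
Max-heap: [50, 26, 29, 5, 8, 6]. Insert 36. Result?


Append 36: [50, 26, 29, 5, 8, 6, 36]
Bubble up: swap idx 6(36) with idx 2(29)
Result: [50, 26, 36, 5, 8, 6, 29]


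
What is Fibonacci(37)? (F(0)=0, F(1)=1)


F(n)=F(n-1)+F(n-2)
...F(35)=9227465, F(36)=14930352, F(37)=24157817


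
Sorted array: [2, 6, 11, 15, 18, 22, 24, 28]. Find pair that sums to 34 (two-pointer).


Two pointers: lo=0, hi=7
Found pair: (6, 28) summing to 34


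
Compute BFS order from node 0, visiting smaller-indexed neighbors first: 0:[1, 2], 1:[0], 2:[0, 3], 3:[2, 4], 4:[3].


BFS queue: start with [0]
Visit order: [0, 1, 2, 3, 4]


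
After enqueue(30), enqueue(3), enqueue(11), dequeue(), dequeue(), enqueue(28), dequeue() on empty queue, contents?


enqueue(30) -> [30]
enqueue(3) -> [30, 3]
enqueue(11) -> [30, 3, 11]
dequeue() returns 30 -> [3, 11]
dequeue() returns 3 -> [11]
enqueue(28) -> [11, 28]
dequeue() returns 11 -> [28]
Final queue (front to back): [28]


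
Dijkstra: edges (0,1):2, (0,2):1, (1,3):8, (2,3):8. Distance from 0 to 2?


Dijkstra from 0:
Distances: {0: 0, 1: 2, 2: 1, 3: 9}
Shortest distance to 2 = 1, path = [0, 2]


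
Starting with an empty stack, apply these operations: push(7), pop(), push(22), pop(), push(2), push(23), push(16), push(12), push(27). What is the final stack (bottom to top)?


push(7) -> [7]
pop() returns 7 -> []
push(22) -> [22]
pop() returns 22 -> []
push(2) -> [2]
push(23) -> [2, 23]
push(16) -> [2, 23, 16]
push(12) -> [2, 23, 16, 12]
push(27) -> [2, 23, 16, 12, 27]
Final stack (bottom to top): [2, 23, 16, 12, 27]


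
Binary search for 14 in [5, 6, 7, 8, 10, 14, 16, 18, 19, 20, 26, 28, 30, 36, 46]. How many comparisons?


Search for 14:
[0,14] mid=7 arr[7]=18
[0,6] mid=3 arr[3]=8
[4,6] mid=5 arr[5]=14
Total: 3 comparisons


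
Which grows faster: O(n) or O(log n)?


logarithmic grows slower than linear
O(log n) is asymptotically smaller; O(n) grows faster


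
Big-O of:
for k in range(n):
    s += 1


Per nesting level: O(n) = O(n)
Complexity: O(n)


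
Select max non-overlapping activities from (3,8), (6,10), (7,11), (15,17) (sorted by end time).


Greedy: pick earliest-ending, then skip overlaps.
Selected (2 activities): [(3, 8), (15, 17)]


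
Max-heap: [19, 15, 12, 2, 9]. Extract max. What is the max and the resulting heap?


Max = 19
Replace root with last, heapify down
Resulting heap: [15, 9, 12, 2]


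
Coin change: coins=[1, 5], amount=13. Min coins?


dp[0]=0; dp[i]=1+min(dp[i-c] for c in coins)
...dp[8]=4, dp[9]=5, dp[10]=2, dp[11]=3, dp[12]=4, dp[13]=5
Minimum coins for 13 = 5


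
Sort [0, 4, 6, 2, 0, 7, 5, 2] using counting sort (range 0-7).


Count array: [2, 0, 2, 0, 1, 1, 1, 1]
Reconstruct: [0, 0, 2, 2, 4, 5, 6, 7]


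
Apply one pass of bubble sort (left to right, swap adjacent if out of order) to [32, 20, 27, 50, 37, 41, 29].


After one pass: [20, 27, 32, 37, 41, 29, 50]


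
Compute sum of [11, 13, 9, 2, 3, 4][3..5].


Prefix sums: [0, 11, 24, 33, 35, 38, 42]
Sum[3..5] = prefix[6] - prefix[3] = 42 - 33 = 9


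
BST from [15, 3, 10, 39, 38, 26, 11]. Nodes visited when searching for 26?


BST root = 15
Search for 26: compare at each node
Path: [15, 39, 38, 26]


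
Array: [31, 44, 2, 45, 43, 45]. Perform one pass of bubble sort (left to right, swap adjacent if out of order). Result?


After one pass: [31, 2, 44, 43, 45, 45]


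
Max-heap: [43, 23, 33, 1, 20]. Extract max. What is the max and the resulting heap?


Max = 43
Replace root with last, heapify down
Resulting heap: [33, 23, 20, 1]


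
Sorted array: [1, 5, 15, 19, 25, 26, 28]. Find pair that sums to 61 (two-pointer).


Two pointers: lo=0, hi=6
No pair sums to 61


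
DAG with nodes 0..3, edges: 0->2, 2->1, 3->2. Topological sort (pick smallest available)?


Kahn's algorithm, process smallest node first
Order: [0, 3, 2, 1]


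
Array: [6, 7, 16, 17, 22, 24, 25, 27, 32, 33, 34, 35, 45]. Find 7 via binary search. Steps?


Search for 7:
[0,12] mid=6 arr[6]=25
[0,5] mid=2 arr[2]=16
[0,1] mid=0 arr[0]=6
[1,1] mid=1 arr[1]=7
Total: 4 comparisons


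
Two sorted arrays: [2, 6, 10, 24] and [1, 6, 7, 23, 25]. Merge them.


Compare heads, take smaller each step.
Merged: [1, 2, 6, 6, 7, 10, 23, 24, 25]


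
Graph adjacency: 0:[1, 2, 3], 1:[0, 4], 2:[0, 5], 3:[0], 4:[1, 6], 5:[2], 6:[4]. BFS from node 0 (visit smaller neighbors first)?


BFS queue: start with [0]
Visit order: [0, 1, 2, 3, 4, 5, 6]


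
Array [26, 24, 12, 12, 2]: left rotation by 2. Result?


Left rotate by 2: [12, 12, 2, 26, 24]


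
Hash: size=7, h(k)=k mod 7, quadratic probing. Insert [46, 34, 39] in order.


Insertions: 46->slot 4; 34->slot 6; 39->slot 5
Table: [None, None, None, None, 46, 39, 34]


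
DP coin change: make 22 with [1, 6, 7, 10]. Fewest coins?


dp[0]=0; dp[i]=1+min(dp[i-c] for c in coins)
...dp[17]=2, dp[18]=3, dp[19]=3, dp[20]=2, dp[21]=3, dp[22]=3
Minimum coins for 22 = 3


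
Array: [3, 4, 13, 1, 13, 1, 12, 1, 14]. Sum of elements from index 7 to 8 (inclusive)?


Prefix sums: [0, 3, 7, 20, 21, 34, 35, 47, 48, 62]
Sum[7..8] = prefix[9] - prefix[7] = 62 - 47 = 15


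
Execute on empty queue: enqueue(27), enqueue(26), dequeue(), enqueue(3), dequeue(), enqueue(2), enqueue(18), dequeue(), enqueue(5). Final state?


enqueue(27) -> [27]
enqueue(26) -> [27, 26]
dequeue() returns 27 -> [26]
enqueue(3) -> [26, 3]
dequeue() returns 26 -> [3]
enqueue(2) -> [3, 2]
enqueue(18) -> [3, 2, 18]
dequeue() returns 3 -> [2, 18]
enqueue(5) -> [2, 18, 5]
Final queue (front to back): [2, 18, 5]


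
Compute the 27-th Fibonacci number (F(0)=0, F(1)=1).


F(n)=F(n-1)+F(n-2)
...F(25)=75025, F(26)=121393, F(27)=196418


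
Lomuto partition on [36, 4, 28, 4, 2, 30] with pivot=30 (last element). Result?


Elements <= 30 go left of pivot.
Result: [4, 28, 4, 2, 30, 36], pivot at index 4


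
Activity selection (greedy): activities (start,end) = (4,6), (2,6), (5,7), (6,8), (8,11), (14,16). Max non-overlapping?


Greedy: pick earliest-ending, then skip overlaps.
Selected (4 activities): [(4, 6), (6, 8), (8, 11), (14, 16)]


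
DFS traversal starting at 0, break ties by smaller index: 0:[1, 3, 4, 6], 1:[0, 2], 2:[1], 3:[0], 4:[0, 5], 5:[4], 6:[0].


DFS stack-based: start with [0]
Visit order: [0, 1, 2, 3, 4, 5, 6]


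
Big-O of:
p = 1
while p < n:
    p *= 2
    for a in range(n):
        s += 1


Per nesting level: O(log n) * O(n) = O(n log n)
Complexity: O(n log n)


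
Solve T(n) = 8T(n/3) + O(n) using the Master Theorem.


a=8, b=3, c=1. log_3(8)=1.893 > c=1. Case 1: O(n^log_b(a)) = O(n^1.893)
Complexity: O(n^1.893)


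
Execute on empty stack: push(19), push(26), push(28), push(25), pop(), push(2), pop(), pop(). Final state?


push(19) -> [19]
push(26) -> [19, 26]
push(28) -> [19, 26, 28]
push(25) -> [19, 26, 28, 25]
pop() returns 25 -> [19, 26, 28]
push(2) -> [19, 26, 28, 2]
pop() returns 2 -> [19, 26, 28]
pop() returns 28 -> [19, 26]
Final stack (bottom to top): [19, 26]


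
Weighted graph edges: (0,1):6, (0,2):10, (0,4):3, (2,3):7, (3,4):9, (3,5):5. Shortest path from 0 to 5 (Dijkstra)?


Dijkstra from 0:
Distances: {0: 0, 1: 6, 2: 10, 3: 12, 4: 3, 5: 17}
Shortest distance to 5 = 17, path = [0, 4, 3, 5]


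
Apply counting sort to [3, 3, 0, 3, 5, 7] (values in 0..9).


Count array: [1, 0, 0, 3, 0, 1, 0, 1, 0, 0]
Reconstruct: [0, 3, 3, 3, 5, 7]


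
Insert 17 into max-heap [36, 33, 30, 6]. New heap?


Append 17: [36, 33, 30, 6, 17]
Bubble up: no swaps needed
Result: [36, 33, 30, 6, 17]


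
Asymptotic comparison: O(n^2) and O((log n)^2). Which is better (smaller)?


polylogarithmic grows slower than quadratic
O((log n)^2) is asymptotically smaller; O(n^2) grows faster


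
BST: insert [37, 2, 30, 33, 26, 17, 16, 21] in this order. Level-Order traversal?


Root = 37; build tree by BST insertion.
Level-Order traversal: [37, 2, 30, 26, 33, 17, 16, 21]


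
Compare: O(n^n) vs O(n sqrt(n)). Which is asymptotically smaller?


n^1.5 grows slower than n^n
O(n sqrt(n)) is asymptotically smaller; O(n^n) grows faster


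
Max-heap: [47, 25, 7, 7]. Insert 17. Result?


Append 17: [47, 25, 7, 7, 17]
Bubble up: no swaps needed
Result: [47, 25, 7, 7, 17]


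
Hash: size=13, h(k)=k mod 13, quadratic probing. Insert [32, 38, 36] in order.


Insertions: 32->slot 6; 38->slot 12; 36->slot 10
Table: [None, None, None, None, None, None, 32, None, None, None, 36, None, 38]


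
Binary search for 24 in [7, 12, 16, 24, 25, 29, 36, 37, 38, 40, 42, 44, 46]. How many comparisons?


Search for 24:
[0,12] mid=6 arr[6]=36
[0,5] mid=2 arr[2]=16
[3,5] mid=4 arr[4]=25
[3,3] mid=3 arr[3]=24
Total: 4 comparisons


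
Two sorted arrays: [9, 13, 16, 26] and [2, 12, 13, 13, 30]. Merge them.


Compare heads, take smaller each step.
Merged: [2, 9, 12, 13, 13, 13, 16, 26, 30]


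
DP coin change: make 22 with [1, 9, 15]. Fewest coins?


dp[0]=0; dp[i]=1+min(dp[i-c] for c in coins)
...dp[17]=3, dp[18]=2, dp[19]=3, dp[20]=4, dp[21]=5, dp[22]=6
Minimum coins for 22 = 6


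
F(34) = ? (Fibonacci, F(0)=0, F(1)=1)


F(n)=F(n-1)+F(n-2)
...F(32)=2178309, F(33)=3524578, F(34)=5702887


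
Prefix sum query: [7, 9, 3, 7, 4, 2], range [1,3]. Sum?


Prefix sums: [0, 7, 16, 19, 26, 30, 32]
Sum[1..3] = prefix[4] - prefix[1] = 26 - 7 = 19


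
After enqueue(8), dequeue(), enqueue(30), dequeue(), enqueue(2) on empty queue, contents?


enqueue(8) -> [8]
dequeue() returns 8 -> []
enqueue(30) -> [30]
dequeue() returns 30 -> []
enqueue(2) -> [2]
Final queue (front to back): [2]


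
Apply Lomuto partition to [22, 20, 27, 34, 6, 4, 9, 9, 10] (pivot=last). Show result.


Elements <= 10 go left of pivot.
Result: [6, 4, 9, 9, 10, 20, 27, 34, 22], pivot at index 4


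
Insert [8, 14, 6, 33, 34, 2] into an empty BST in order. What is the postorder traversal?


Root = 8; build tree by BST insertion.
Postorder traversal: [2, 6, 34, 33, 14, 8]


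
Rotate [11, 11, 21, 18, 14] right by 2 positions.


Right rotate by 2: [18, 14, 11, 11, 21]


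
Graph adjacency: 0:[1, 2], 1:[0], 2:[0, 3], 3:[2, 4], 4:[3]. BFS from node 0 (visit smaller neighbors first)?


BFS queue: start with [0]
Visit order: [0, 1, 2, 3, 4]


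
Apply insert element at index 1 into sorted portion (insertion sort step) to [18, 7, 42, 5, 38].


After one pass: [7, 18, 42, 5, 38]


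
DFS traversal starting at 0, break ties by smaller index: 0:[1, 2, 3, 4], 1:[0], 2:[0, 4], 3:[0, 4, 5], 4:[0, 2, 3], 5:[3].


DFS stack-based: start with [0]
Visit order: [0, 1, 2, 4, 3, 5]


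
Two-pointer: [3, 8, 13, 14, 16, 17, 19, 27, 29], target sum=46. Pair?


Two pointers: lo=0, hi=8
Found pair: (17, 29) summing to 46


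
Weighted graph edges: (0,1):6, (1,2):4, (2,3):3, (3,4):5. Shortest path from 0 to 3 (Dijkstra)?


Dijkstra from 0:
Distances: {0: 0, 1: 6, 2: 10, 3: 13, 4: 18}
Shortest distance to 3 = 13, path = [0, 1, 2, 3]


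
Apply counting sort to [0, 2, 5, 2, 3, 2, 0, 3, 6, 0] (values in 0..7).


Count array: [3, 0, 3, 2, 0, 1, 1, 0]
Reconstruct: [0, 0, 0, 2, 2, 2, 3, 3, 5, 6]


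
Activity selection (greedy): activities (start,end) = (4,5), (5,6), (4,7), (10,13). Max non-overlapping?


Greedy: pick earliest-ending, then skip overlaps.
Selected (3 activities): [(4, 5), (5, 6), (10, 13)]


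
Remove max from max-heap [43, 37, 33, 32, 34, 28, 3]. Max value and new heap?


Max = 43
Replace root with last, heapify down
Resulting heap: [37, 34, 33, 32, 3, 28]


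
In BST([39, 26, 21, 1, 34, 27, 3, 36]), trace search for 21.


BST root = 39
Search for 21: compare at each node
Path: [39, 26, 21]


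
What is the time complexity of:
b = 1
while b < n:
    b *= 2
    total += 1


Per nesting level: O(log n) = O(log n)
Complexity: O(log n)


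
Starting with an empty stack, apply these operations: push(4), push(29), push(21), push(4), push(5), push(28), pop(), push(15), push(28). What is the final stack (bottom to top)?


push(4) -> [4]
push(29) -> [4, 29]
push(21) -> [4, 29, 21]
push(4) -> [4, 29, 21, 4]
push(5) -> [4, 29, 21, 4, 5]
push(28) -> [4, 29, 21, 4, 5, 28]
pop() returns 28 -> [4, 29, 21, 4, 5]
push(15) -> [4, 29, 21, 4, 5, 15]
push(28) -> [4, 29, 21, 4, 5, 15, 28]
Final stack (bottom to top): [4, 29, 21, 4, 5, 15, 28]


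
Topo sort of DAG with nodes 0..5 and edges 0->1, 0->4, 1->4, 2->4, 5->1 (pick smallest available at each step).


Kahn's algorithm, process smallest node first
Order: [0, 2, 3, 5, 1, 4]


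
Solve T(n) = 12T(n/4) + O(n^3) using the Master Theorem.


a=12, b=4, c=3. log_4(12)=1.792 < c=3. Case 3: O(n^c) = O(n^3)
Complexity: O(n^3)


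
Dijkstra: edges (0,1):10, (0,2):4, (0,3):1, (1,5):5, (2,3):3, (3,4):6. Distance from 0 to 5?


Dijkstra from 0:
Distances: {0: 0, 1: 10, 2: 4, 3: 1, 4: 7, 5: 15}
Shortest distance to 5 = 15, path = [0, 1, 5]


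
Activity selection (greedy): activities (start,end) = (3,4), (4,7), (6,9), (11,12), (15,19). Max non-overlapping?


Greedy: pick earliest-ending, then skip overlaps.
Selected (4 activities): [(3, 4), (4, 7), (11, 12), (15, 19)]


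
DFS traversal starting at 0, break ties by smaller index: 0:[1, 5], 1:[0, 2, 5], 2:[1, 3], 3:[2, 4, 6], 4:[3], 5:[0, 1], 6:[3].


DFS stack-based: start with [0]
Visit order: [0, 1, 2, 3, 4, 6, 5]


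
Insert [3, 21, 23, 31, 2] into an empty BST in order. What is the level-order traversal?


Root = 3; build tree by BST insertion.
Level-Order traversal: [3, 2, 21, 23, 31]


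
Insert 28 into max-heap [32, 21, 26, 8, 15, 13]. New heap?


Append 28: [32, 21, 26, 8, 15, 13, 28]
Bubble up: swap idx 6(28) with idx 2(26)
Result: [32, 21, 28, 8, 15, 13, 26]


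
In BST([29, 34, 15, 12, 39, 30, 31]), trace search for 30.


BST root = 29
Search for 30: compare at each node
Path: [29, 34, 30]


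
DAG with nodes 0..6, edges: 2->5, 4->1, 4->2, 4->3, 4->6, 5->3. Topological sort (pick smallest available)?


Kahn's algorithm, process smallest node first
Order: [0, 4, 1, 2, 5, 3, 6]


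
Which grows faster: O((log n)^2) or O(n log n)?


polylogarithmic grows slower than linearithmic
O((log n)^2) is asymptotically smaller; O(n log n) grows faster


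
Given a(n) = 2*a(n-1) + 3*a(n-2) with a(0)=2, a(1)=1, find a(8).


Build bottom-up:
...a(6)=548, a(7)=1639, a(8)=2*1639+3*548=4922


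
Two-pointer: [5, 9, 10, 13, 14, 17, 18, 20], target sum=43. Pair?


Two pointers: lo=0, hi=7
No pair sums to 43


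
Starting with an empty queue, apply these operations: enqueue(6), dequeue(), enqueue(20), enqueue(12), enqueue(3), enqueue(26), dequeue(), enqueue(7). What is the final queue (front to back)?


enqueue(6) -> [6]
dequeue() returns 6 -> []
enqueue(20) -> [20]
enqueue(12) -> [20, 12]
enqueue(3) -> [20, 12, 3]
enqueue(26) -> [20, 12, 3, 26]
dequeue() returns 20 -> [12, 3, 26]
enqueue(7) -> [12, 3, 26, 7]
Final queue (front to back): [12, 3, 26, 7]


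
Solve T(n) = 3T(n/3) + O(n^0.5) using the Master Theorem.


a=3, b=3, c=0.5. log_3(3)=1 > c=0.5. Case 1: O(n^log_b(a)) = O(n)
Complexity: O(n)


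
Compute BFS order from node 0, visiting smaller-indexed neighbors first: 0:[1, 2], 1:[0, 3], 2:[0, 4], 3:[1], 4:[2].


BFS queue: start with [0]
Visit order: [0, 1, 2, 3, 4]


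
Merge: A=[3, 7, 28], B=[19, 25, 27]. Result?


Compare heads, take smaller each step.
Merged: [3, 7, 19, 25, 27, 28]


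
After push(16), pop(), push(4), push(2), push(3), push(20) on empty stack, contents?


push(16) -> [16]
pop() returns 16 -> []
push(4) -> [4]
push(2) -> [4, 2]
push(3) -> [4, 2, 3]
push(20) -> [4, 2, 3, 20]
Final stack (bottom to top): [4, 2, 3, 20]


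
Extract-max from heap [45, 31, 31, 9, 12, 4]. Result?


Max = 45
Replace root with last, heapify down
Resulting heap: [31, 12, 31, 9, 4]


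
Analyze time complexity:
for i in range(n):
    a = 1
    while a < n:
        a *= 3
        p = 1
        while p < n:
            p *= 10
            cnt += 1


Per nesting level: O(n) * O(log n) * O(log n) = O(n (log n)^2)
Complexity: O(n (log n)^2)


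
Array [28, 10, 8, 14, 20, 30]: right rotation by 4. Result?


Right rotate by 4: [8, 14, 20, 30, 28, 10]


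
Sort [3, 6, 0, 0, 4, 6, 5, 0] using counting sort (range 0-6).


Count array: [3, 0, 0, 1, 1, 1, 2]
Reconstruct: [0, 0, 0, 3, 4, 5, 6, 6]


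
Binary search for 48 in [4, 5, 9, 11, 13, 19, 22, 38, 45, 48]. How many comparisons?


Search for 48:
[0,9] mid=4 arr[4]=13
[5,9] mid=7 arr[7]=38
[8,9] mid=8 arr[8]=45
[9,9] mid=9 arr[9]=48
Total: 4 comparisons


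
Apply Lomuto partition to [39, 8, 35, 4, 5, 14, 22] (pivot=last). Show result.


Elements <= 22 go left of pivot.
Result: [8, 4, 5, 14, 22, 39, 35], pivot at index 4


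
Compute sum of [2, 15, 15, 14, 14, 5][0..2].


Prefix sums: [0, 2, 17, 32, 46, 60, 65]
Sum[0..2] = prefix[3] - prefix[0] = 32 - 0 = 32


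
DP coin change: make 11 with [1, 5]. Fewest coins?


dp[0]=0; dp[i]=1+min(dp[i-c] for c in coins)
...dp[6]=2, dp[7]=3, dp[8]=4, dp[9]=5, dp[10]=2, dp[11]=3
Minimum coins for 11 = 3


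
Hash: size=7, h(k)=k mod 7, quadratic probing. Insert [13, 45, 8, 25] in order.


Insertions: 13->slot 6; 45->slot 3; 8->slot 1; 25->slot 4
Table: [None, 8, None, 45, 25, None, 13]


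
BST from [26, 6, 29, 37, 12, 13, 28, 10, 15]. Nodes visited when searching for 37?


BST root = 26
Search for 37: compare at each node
Path: [26, 29, 37]


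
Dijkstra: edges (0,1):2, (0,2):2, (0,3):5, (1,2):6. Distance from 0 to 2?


Dijkstra from 0:
Distances: {0: 0, 1: 2, 2: 2, 3: 5}
Shortest distance to 2 = 2, path = [0, 2]
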